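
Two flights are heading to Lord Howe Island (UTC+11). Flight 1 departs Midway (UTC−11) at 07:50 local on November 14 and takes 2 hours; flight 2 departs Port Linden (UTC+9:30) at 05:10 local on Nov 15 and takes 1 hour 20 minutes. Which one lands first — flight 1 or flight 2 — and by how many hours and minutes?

Flight 1 in UTC: 07:50 + 11:00 = 18:50 on Nov 14.
+2 hours → arrive 20:50 UTC on Nov 14.
Flight 2 in UTC: 05:10 − 9:30 = 19:40 on Nov 14.
+1 hour and 20 minutes → arrive 21:00 UTC on Nov 14.
Flight 1 lands earlier by 10 minutes.

the first, by 10 minutes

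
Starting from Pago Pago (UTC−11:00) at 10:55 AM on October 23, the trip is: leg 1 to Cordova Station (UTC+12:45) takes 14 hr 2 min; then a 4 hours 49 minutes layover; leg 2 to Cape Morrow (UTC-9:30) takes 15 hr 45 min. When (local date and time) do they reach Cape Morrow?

11:01 PM on October 24

Convert departure to UTC: 10:55 AM + 11:00 = 9:55 PM UTC on Oct 23.
Add 14 hours and 2 minutes leg 1 → 11:57 AM UTC (Oct 24).
Add 4 hours and 49 minutes layover in Cordova Station → 4:46 PM UTC.
Add 15 hours 45 minutes leg 2 → 8:31 AM UTC (Oct 25).
Cape Morrow is UTC−9:30, so local arrival = 8:31 AM − 9:30 = 11:01 PM on Oct 24.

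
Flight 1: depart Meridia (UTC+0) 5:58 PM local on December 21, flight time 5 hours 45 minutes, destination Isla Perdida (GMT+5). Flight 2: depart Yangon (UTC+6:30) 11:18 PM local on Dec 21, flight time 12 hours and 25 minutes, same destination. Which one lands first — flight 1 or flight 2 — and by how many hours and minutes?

the first, by 5 hours 30 minutes

Flight 1 departs at 5:58 PM UTC (Dec 21).
+5 hours and 45 minutes → arrive 11:43 PM UTC on Dec 21.
Flight 2 in UTC: 11:18 PM − 6:30 = 4:48 PM on Dec 21.
+12 hours 25 minutes → arrive 5:13 AM UTC on Dec 22.
Flight 1 lands earlier by 5 hours 30 minutes.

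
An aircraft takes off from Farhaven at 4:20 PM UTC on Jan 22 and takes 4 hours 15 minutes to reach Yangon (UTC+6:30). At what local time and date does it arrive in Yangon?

3:05 AM on January 23

Departure is given in UTC: 4:20 PM on Jan 22.
Add 4 hours 15 minutes → 8:35 PM UTC.
Yangon is UTC+6:30: 8:35 PM + 6:30 = 3:05 AM on Jan 23.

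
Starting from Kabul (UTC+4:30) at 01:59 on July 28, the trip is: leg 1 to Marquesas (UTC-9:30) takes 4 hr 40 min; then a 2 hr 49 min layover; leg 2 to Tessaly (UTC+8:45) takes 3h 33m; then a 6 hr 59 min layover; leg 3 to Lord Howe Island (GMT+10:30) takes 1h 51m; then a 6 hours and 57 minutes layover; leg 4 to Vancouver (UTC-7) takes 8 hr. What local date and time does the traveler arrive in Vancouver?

01:18 on July 29

Convert departure to UTC: 01:59 − 4:30 = 21:29 UTC on Jul 27.
Add 4 hours 40 minutes leg 1 → 02:09 UTC (Jul 28).
Add 2 hours 49 minutes layover in Marquesas → 04:58 UTC.
Add 3 hours 33 minutes leg 2 → 08:31 UTC.
Add 6 hours 59 minutes layover in Tessaly → 15:30 UTC.
Add 1 hour 51 minutes leg 3 → 17:21 UTC.
Add 6 hours and 57 minutes layover in Lord Howe Island → 00:18 UTC (Jul 29).
Add 8 hours leg 4 → 08:18 UTC.
Vancouver is UTC−7:00, so local arrival = 08:18 − 7:00 = 01:18 on Jul 29.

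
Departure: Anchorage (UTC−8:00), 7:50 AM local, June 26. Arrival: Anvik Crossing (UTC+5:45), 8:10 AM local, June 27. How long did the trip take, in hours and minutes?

10 hours 35 minutes

Departure in UTC: 7:50 AM + 8:00 = 3:50 PM on Jun 26.
Arrival in UTC: 8:10 AM − 5:45 = 2:25 AM on Jun 27.
Elapsed = 2:25 AM − 3:50 PM (+1 day) = 10 hours 35 minutes.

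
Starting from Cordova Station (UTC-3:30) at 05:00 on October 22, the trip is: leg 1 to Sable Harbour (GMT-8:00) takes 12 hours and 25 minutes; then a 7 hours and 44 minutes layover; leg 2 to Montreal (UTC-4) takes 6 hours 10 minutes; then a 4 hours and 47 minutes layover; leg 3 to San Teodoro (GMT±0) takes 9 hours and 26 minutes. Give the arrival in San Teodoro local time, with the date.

01:02 on October 24

Convert departure to UTC: 05:00 + 3:30 = 08:30 UTC on Oct 22.
Add 12 hours 25 minutes leg 1 → 20:55 UTC.
Add 7 hours 44 minutes layover in Sable Harbour → 04:39 UTC (Oct 23).
Add 6 hours 10 minutes leg 2 → 10:49 UTC.
Add 4 hours 47 minutes layover in Montreal → 15:36 UTC.
Add 9 hours and 26 minutes leg 3 → 01:02 UTC (Oct 24).
San Teodoro is UTC+0, so local arrival is the same: 01:02 on Oct 24.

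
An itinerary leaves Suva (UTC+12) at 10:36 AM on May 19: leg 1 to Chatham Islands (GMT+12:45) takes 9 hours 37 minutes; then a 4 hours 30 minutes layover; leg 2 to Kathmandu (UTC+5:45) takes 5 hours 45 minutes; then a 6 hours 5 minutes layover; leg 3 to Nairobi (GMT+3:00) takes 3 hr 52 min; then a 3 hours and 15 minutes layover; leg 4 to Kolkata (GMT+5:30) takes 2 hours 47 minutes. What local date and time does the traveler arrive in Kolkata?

3:57 PM on May 20

Convert departure to UTC: 10:36 AM − 12:00 = 10:36 PM UTC on May 18.
Add 9 hours and 37 minutes leg 1 → 8:13 AM UTC (May 19).
Add 4 hours and 30 minutes layover in Chatham Islands → 12:43 PM UTC.
Add 5 hours 45 minutes leg 2 → 6:28 PM UTC.
Add 6 hours 5 minutes layover in Kathmandu → 12:33 AM UTC (May 20).
Add 3 hours and 52 minutes leg 3 → 4:25 AM UTC.
Add 3 hours and 15 minutes layover in Nairobi → 7:40 AM UTC.
Add 2 hours and 47 minutes leg 4 → 10:27 AM UTC.
Kolkata is UTC+5:30, so local arrival = 10:27 AM + 5:30 = 3:57 PM on May 20.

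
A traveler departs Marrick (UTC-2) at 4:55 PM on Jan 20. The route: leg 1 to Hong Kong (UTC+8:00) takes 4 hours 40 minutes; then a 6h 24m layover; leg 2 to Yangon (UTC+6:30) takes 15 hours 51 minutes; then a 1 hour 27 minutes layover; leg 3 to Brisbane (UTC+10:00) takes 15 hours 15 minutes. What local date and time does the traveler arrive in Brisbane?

Convert departure to UTC: 4:55 PM + 2:00 = 6:55 PM UTC on Jan 20.
Add 4 hours 40 minutes leg 1 → 11:35 PM UTC.
Add 6 hours and 24 minutes layover in Hong Kong → 5:59 AM UTC (Jan 21).
Add 15 hours 51 minutes leg 2 → 9:50 PM UTC.
Add 1 hour and 27 minutes layover in Yangon → 11:17 PM UTC.
Add 15 hours 15 minutes leg 3 → 2:32 PM UTC (Jan 22).
Brisbane is UTC+10:00, so local arrival = 2:32 PM + 10:00 = 12:32 AM on Jan 23.

12:32 AM on Jan 23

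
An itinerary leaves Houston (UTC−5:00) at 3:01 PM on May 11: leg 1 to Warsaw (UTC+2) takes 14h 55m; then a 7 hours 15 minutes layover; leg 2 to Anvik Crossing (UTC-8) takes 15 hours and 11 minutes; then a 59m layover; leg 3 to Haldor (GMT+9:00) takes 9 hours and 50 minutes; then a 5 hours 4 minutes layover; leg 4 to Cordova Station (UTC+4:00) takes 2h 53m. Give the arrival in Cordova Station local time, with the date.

8:08 AM on May 14

Convert departure to UTC: 3:01 PM + 5:00 = 8:01 PM UTC on May 11.
Add 14 hours 55 minutes leg 1 → 10:56 AM UTC (May 12).
Add 7 hours and 15 minutes layover in Warsaw → 6:11 PM UTC.
Add 15 hours 11 minutes leg 2 → 9:22 AM UTC (May 13).
Add 59 minutes layover in Anvik Crossing → 10:21 AM UTC.
Add 9 hours 50 minutes leg 3 → 8:11 PM UTC.
Add 5 hours and 4 minutes layover in Haldor → 1:15 AM UTC (May 14).
Add 2 hours and 53 minutes leg 4 → 4:08 AM UTC.
Cordova Station is UTC+4:00, so local arrival = 4:08 AM + 4:00 = 8:08 AM on May 14.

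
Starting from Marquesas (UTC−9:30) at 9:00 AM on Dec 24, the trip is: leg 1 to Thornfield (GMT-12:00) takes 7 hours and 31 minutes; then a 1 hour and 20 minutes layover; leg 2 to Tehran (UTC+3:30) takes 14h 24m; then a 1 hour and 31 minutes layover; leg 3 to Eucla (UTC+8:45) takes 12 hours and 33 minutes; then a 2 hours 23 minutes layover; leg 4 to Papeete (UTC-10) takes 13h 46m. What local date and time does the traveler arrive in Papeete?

1:58 PM on December 26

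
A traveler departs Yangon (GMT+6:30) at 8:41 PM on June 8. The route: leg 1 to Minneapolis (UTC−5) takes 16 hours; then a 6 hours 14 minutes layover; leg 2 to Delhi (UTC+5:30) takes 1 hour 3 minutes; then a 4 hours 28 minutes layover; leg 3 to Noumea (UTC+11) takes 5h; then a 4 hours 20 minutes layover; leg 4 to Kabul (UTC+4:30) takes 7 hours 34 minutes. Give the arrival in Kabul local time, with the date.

Convert departure to UTC: 8:41 PM − 6:30 = 2:11 PM UTC on Jun 8.
Add 16 hours leg 1 → 6:11 AM UTC (Jun 9).
Add 6 hours and 14 minutes layover in Minneapolis → 12:25 PM UTC.
Add 1 hour 3 minutes leg 2 → 1:28 PM UTC.
Add 4 hours 28 minutes layover in Delhi → 5:56 PM UTC.
Add 5 hours leg 3 → 10:56 PM UTC.
Add 4 hours and 20 minutes layover in Noumea → 3:16 AM UTC (Jun 10).
Add 7 hours and 34 minutes leg 4 → 10:50 AM UTC.
Kabul is UTC+4:30, so local arrival = 10:50 AM + 4:30 = 3:20 PM on Jun 10.

3:20 PM on Jun 10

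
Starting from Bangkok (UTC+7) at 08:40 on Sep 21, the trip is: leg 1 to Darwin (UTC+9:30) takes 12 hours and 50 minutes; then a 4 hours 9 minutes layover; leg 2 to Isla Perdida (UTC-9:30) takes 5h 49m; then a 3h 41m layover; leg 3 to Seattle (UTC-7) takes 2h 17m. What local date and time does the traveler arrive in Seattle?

Convert departure to UTC: 08:40 − 7:00 = 01:40 UTC on Sep 21.
Add 12 hours 50 minutes leg 1 → 14:30 UTC.
Add 4 hours and 9 minutes layover in Darwin → 18:39 UTC.
Add 5 hours 49 minutes leg 2 → 00:28 UTC (Sep 22).
Add 3 hours 41 minutes layover in Isla Perdida → 04:09 UTC.
Add 2 hours 17 minutes leg 3 → 06:26 UTC.
Seattle is UTC−7:00, so local arrival = 06:26 − 7:00 = 23:26 on Sep 21.

23:26 on September 21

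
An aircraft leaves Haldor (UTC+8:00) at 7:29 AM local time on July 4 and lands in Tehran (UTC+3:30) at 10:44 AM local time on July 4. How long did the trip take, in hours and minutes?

Tehran is 4:30 behind Haldor.
Clock-face elapsed time (ignoring zones) is 3 hours 15 minutes.
Actual elapsed = 3 hours 15 minutes + 4:30 = 7 hours 45 minutes.

7 hours 45 minutes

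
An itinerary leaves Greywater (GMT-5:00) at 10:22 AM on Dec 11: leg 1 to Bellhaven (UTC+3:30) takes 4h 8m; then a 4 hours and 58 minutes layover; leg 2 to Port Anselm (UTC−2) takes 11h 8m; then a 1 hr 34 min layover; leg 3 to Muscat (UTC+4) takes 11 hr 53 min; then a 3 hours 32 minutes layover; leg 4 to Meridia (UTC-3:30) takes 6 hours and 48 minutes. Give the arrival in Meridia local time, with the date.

7:53 AM on Dec 13

Convert departure to UTC: 10:22 AM + 5:00 = 3:22 PM UTC on Dec 11.
Add 4 hours and 8 minutes leg 1 → 7:30 PM UTC.
Add 4 hours 58 minutes layover in Bellhaven → 12:28 AM UTC (Dec 12).
Add 11 hours 8 minutes leg 2 → 11:36 AM UTC.
Add 1 hour 34 minutes layover in Port Anselm → 1:10 PM UTC.
Add 11 hours and 53 minutes leg 3 → 1:03 AM UTC (Dec 13).
Add 3 hours 32 minutes layover in Muscat → 4:35 AM UTC.
Add 6 hours 48 minutes leg 4 → 11:23 AM UTC.
Meridia is UTC−3:30, so local arrival = 11:23 AM − 3:30 = 7:53 AM on Dec 13.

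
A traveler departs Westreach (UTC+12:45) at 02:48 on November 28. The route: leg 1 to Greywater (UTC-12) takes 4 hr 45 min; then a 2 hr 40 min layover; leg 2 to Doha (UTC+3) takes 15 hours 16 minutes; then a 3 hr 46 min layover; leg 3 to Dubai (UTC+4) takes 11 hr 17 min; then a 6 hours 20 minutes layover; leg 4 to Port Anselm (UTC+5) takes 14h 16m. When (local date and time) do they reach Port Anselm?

Convert departure to UTC: 02:48 − 12:45 = 14:03 UTC on Nov 27.
Add 4 hours and 45 minutes leg 1 → 18:48 UTC.
Add 2 hours 40 minutes layover in Greywater → 21:28 UTC.
Add 15 hours 16 minutes leg 2 → 12:44 UTC (Nov 28).
Add 3 hours 46 minutes layover in Doha → 16:30 UTC.
Add 11 hours 17 minutes leg 3 → 03:47 UTC (Nov 29).
Add 6 hours 20 minutes layover in Dubai → 10:07 UTC.
Add 14 hours and 16 minutes leg 4 → 00:23 UTC (Nov 30).
Port Anselm is UTC+5:00, so local arrival = 00:23 + 5:00 = 05:23 on Nov 30.

05:23 on Nov 30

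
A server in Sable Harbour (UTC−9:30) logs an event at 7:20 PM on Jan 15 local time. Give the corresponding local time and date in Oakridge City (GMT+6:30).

11:20 AM on Jan 16

Oakridge City is 16:00 ahead of Sable Harbour.
Shift by the zone difference: 7:20 PM + 16:00 = 11:20 AM on Jan 16 in Oakridge City.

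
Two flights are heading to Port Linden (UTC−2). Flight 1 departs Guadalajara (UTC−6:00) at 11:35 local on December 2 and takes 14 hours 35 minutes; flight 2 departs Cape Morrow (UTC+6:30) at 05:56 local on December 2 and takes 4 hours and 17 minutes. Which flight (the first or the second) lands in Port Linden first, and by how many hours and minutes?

the second, by 28 hours 27 minutes

Flight 1 in UTC: 11:35 + 6:00 = 17:35 on Dec 2.
+14 hours and 35 minutes → arrive 08:10 UTC on Dec 3.
Flight 2 in UTC: 05:56 − 6:30 = 23:26 on Dec 1.
+4 hours and 17 minutes → arrive 03:43 UTC on Dec 2.
Flight 2 lands earlier by 28 hours 27 minutes.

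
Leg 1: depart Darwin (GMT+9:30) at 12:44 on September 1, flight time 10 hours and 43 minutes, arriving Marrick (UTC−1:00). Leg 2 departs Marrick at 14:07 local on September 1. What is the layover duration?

1 hour 10 minutes

Convert departure to UTC: 12:44 − 9:30 = 03:14 UTC on Sep 1.
Add 10 hours and 43 minutes flight time → 13:57 UTC.
Marrick is UTC−1:00, so local arrival = 13:57 − 1:00 = 12:57 on Sep 1.
Layover = 14:07 − 12:57 = 1 hour 10 minutes.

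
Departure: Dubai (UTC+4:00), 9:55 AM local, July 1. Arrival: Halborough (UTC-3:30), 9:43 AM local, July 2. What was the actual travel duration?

Departure in UTC: 9:55 AM − 4:00 = 5:55 AM on Jul 1.
Arrival in UTC: 9:43 AM + 3:30 = 1:13 PM on Jul 2.
Elapsed = 1:13 PM − 5:55 AM (+1 day) = 31 hours 18 minutes.

31 hours 18 minutes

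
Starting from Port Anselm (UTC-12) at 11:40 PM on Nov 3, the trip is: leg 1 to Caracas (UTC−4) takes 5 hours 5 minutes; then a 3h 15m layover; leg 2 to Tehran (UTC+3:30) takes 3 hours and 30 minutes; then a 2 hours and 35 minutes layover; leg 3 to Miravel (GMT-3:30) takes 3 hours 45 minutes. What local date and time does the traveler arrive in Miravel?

Convert departure to UTC: 11:40 PM + 12:00 = 11:40 AM UTC on Nov 4.
Add 5 hours and 5 minutes leg 1 → 4:45 PM UTC.
Add 3 hours 15 minutes layover in Caracas → 8:00 PM UTC.
Add 3 hours and 30 minutes leg 2 → 11:30 PM UTC.
Add 2 hours and 35 minutes layover in Tehran → 2:05 AM UTC (Nov 5).
Add 3 hours 45 minutes leg 3 → 5:50 AM UTC.
Miravel is UTC−3:30, so local arrival = 5:50 AM − 3:30 = 2:20 AM on Nov 5.

2:20 AM on November 5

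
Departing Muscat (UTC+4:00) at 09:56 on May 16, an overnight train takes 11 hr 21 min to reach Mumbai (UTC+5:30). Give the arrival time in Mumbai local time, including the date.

22:47 on May 16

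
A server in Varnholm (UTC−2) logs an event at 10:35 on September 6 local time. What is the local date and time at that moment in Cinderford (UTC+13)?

01:35 on September 7

Cinderford is 15:00 ahead of Varnholm.
Shift by the zone difference: 10:35 + 15:00 = 01:35 on Sep 7 in Cinderford.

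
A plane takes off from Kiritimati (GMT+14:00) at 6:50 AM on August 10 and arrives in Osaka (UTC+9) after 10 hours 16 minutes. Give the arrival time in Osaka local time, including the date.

12:06 PM on August 10

Convert departure to UTC: 6:50 AM − 14:00 = 4:50 PM UTC on Aug 9.
Add 10 hours 16 minutes travel time → 3:06 AM UTC (Aug 10).
Osaka is UTC+9:00, so local arrival = 3:06 AM + 9:00 = 12:06 PM on Aug 10.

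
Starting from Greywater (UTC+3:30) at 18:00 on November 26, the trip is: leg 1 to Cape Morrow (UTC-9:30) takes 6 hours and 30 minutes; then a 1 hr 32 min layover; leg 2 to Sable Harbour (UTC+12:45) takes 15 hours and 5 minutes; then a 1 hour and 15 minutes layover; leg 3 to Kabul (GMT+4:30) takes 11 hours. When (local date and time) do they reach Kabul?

06:22 on Nov 28

Convert departure to UTC: 18:00 − 3:30 = 14:30 UTC on Nov 26.
Add 6 hours and 30 minutes leg 1 → 21:00 UTC.
Add 1 hour 32 minutes layover in Cape Morrow → 22:32 UTC.
Add 15 hours 5 minutes leg 2 → 13:37 UTC (Nov 27).
Add 1 hour and 15 minutes layover in Sable Harbour → 14:52 UTC.
Add 11 hours leg 3 → 01:52 UTC (Nov 28).
Kabul is UTC+4:30, so local arrival = 01:52 + 4:30 = 06:22 on Nov 28.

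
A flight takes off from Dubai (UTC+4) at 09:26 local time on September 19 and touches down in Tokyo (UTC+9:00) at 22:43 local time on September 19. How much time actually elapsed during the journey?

8 hours 17 minutes

Tokyo is 5:00 ahead of Dubai.
Clock-face elapsed time (ignoring zones) is 13 hours 17 minutes.
Actual elapsed = 13 hours 17 minutes − 5:00 = 8 hours 17 minutes.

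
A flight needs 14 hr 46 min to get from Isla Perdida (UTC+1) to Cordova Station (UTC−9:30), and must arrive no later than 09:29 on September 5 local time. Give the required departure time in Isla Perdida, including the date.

05:13 on September 5

Target arrival in UTC: 09:29 + 9:30 = 18:59 on Sep 5.
Subtract 14 hours 46 minutes → departure 04:13 UTC on Sep 5.
Isla Perdida is UTC+1:00: 04:13 + 1:00 = 05:13 on Sep 5.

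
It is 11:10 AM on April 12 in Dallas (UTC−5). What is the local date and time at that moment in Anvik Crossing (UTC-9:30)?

6:40 AM on April 12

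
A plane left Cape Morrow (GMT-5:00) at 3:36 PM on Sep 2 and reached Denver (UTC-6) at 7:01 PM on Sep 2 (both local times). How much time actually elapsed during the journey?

4 hours 25 minutes

Departure in UTC: 3:36 PM + 5:00 = 8:36 PM on Sep 2.
Arrival in UTC: 7:01 PM + 6:00 = 1:01 AM on Sep 3.
Elapsed = 1:01 AM − 8:36 PM (+1 day) = 4 hours 25 minutes.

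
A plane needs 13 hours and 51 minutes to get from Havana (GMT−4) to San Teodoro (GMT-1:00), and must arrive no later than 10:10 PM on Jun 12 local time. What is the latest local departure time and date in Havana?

5:19 AM on June 12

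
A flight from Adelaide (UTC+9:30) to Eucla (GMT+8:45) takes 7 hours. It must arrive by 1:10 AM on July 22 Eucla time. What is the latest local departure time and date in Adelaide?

6:55 PM on Jul 21

Target arrival in UTC: 1:10 AM − 8:45 = 4:25 PM on Jul 21.
Subtract 7 hours → departure 9:25 AM UTC on Jul 21.
Adelaide is UTC+9:30: 9:25 AM + 9:30 = 6:55 PM on Jul 21.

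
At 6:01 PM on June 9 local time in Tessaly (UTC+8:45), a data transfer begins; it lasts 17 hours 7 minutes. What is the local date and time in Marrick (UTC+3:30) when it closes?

5:53 AM on June 10

Convert start to UTC: 6:01 PM − 8:45 = 9:16 AM UTC on Jun 9.
Add 17 hours 7 minutes duration → 2:23 AM UTC (Jun 10).
Marrick is UTC+3:30, so local end time = 2:23 AM + 3:30 = 5:53 AM on Jun 10.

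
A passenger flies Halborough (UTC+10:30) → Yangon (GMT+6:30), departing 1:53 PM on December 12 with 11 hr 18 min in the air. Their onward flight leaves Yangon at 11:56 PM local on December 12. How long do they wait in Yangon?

Convert departure to UTC: 1:53 PM − 10:30 = 3:23 AM UTC on Dec 12.
Add 11 hours 18 minutes flight time → 2:41 PM UTC.
Yangon is UTC+6:30, so local arrival = 2:41 PM + 6:30 = 9:11 PM on Dec 12.
Layover = 11:56 PM − 9:11 PM = 2 hours 45 minutes.

2 hours 45 minutes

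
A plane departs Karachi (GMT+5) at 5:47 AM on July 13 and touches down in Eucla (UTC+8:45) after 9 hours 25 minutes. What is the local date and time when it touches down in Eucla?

6:57 PM on July 13

Eucla is 3:45 ahead of Karachi.
After 9 hours and 25 minutes it is 3:12 PM in Karachi.
Shift by the zone difference: 3:12 PM + 3:45 = 6:57 PM on Jul 13 in Eucla.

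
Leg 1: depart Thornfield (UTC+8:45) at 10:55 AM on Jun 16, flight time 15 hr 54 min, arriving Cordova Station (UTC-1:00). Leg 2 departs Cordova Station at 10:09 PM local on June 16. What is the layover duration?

Convert departure to UTC: 10:55 AM − 8:45 = 2:10 AM UTC on Jun 16.
Add 15 hours and 54 minutes flight time → 6:04 PM UTC.
Cordova Station is UTC−1:00, so local arrival = 6:04 PM − 1:00 = 5:04 PM on Jun 16.
Layover = 10:09 PM − 5:04 PM = 5 hours 5 minutes.

5 hours 5 minutes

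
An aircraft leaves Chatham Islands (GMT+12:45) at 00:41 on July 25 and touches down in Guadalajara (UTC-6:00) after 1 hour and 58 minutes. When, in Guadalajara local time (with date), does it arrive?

Convert departure to UTC: 00:41 − 12:45 = 11:56 UTC on Jul 24.
Add 1 hour 58 minutes travel time → 13:54 UTC.
Guadalajara is UTC−6:00, so local arrival = 13:54 − 6:00 = 07:54 on Jul 24.

07:54 on July 24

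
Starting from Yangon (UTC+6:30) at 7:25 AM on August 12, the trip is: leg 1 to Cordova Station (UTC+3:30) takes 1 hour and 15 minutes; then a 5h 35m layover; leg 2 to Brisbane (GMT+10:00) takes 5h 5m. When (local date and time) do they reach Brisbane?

10:50 PM on Aug 12

Convert departure to UTC: 7:25 AM − 6:30 = 12:55 AM UTC on Aug 12.
Add 1 hour 15 minutes leg 1 → 2:10 AM UTC.
Add 5 hours and 35 minutes layover in Cordova Station → 7:45 AM UTC.
Add 5 hours and 5 minutes leg 2 → 12:50 PM UTC.
Brisbane is UTC+10:00, so local arrival = 12:50 PM + 10:00 = 10:50 PM on Aug 12.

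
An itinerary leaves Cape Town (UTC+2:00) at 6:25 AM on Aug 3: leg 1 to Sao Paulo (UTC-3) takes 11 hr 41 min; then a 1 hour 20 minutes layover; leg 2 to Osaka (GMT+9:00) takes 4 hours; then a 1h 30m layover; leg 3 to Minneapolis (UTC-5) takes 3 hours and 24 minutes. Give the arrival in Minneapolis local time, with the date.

9:20 PM on Aug 3

Convert departure to UTC: 6:25 AM − 2:00 = 4:25 AM UTC on Aug 3.
Add 11 hours and 41 minutes leg 1 → 4:06 PM UTC.
Add 1 hour and 20 minutes layover in Sao Paulo → 5:26 PM UTC.
Add 4 hours leg 2 → 9:26 PM UTC.
Add 1 hour and 30 minutes layover in Osaka → 10:56 PM UTC.
Add 3 hours 24 minutes leg 3 → 2:20 AM UTC (Aug 4).
Minneapolis is UTC−5:00, so local arrival = 2:20 AM − 5:00 = 9:20 PM on Aug 3.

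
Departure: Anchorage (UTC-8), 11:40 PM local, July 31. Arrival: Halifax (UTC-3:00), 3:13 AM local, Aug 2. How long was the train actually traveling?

22 hours 33 minutes

Departure in UTC: 11:40 PM + 8:00 = 7:40 AM on Aug 1.
Arrival in UTC: 3:13 AM + 3:00 = 6:13 AM on Aug 2.
Elapsed = 6:13 AM − 7:40 AM (+1 day) = 22 hours 33 minutes.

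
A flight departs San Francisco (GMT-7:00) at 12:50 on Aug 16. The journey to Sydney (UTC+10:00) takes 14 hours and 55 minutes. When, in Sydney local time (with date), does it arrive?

Convert departure to UTC: 12:50 + 7:00 = 19:50 UTC on Aug 16.
Add 14 hours 55 minutes travel time → 10:45 UTC (Aug 17).
Sydney is UTC+10:00, so local arrival = 10:45 + 10:00 = 20:45 on Aug 17.

20:45 on Aug 17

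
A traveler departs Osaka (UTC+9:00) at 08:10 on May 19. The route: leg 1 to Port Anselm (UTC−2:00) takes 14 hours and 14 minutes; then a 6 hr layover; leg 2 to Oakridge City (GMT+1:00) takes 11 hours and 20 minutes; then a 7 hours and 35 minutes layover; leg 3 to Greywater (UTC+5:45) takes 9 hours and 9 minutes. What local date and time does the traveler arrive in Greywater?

05:13 on May 21

Convert departure to UTC: 08:10 − 9:00 = 23:10 UTC on May 18.
Add 14 hours 14 minutes leg 1 → 13:24 UTC (May 19).
Add 6 hours layover in Port Anselm → 19:24 UTC.
Add 11 hours 20 minutes leg 2 → 06:44 UTC (May 20).
Add 7 hours and 35 minutes layover in Oakridge City → 14:19 UTC.
Add 9 hours and 9 minutes leg 3 → 23:28 UTC.
Greywater is UTC+5:45, so local arrival = 23:28 + 5:45 = 05:13 on May 21.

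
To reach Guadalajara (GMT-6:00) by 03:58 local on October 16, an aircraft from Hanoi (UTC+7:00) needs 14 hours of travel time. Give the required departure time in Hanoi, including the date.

Target arrival in UTC: 03:58 + 6:00 = 09:58 on Oct 16.
Subtract 14 hours → departure 19:58 UTC on Oct 15.
Hanoi is UTC+7:00: 19:58 + 7:00 = 02:58 on Oct 16.

02:58 on Oct 16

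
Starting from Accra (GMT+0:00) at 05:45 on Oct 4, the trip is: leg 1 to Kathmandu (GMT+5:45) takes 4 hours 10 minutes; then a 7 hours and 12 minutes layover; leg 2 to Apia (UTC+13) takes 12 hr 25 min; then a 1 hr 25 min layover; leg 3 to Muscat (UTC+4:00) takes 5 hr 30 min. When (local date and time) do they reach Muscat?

16:27 on October 5

Accra is at UTC+0, so departure is already 05:45 UTC on Oct 4.
Add 4 hours and 10 minutes leg 1 → 09:55 UTC.
Add 7 hours 12 minutes layover in Kathmandu → 17:07 UTC.
Add 12 hours 25 minutes leg 2 → 05:32 UTC (Oct 5).
Add 1 hour and 25 minutes layover in Apia → 06:57 UTC.
Add 5 hours and 30 minutes leg 3 → 12:27 UTC.
Muscat is UTC+4:00, so local arrival = 12:27 + 4:00 = 16:27 on Oct 5.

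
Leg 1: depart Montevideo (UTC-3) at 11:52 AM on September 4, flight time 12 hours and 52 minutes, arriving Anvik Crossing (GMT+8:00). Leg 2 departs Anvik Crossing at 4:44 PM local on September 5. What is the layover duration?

5 hours

Convert departure to UTC: 11:52 AM + 3:00 = 2:52 PM UTC on Sep 4.
Add 12 hours 52 minutes flight time → 3:44 AM UTC (Sep 5).
Anvik Crossing is UTC+8:00, so local arrival = 3:44 AM + 8:00 = 11:44 AM on Sep 5.
Layover = 4:44 PM − 11:44 AM = 5 hours.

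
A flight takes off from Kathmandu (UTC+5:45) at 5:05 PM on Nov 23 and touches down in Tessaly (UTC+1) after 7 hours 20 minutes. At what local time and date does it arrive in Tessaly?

Convert departure to UTC: 5:05 PM − 5:45 = 11:20 AM UTC on Nov 23.
Add 7 hours 20 minutes travel time → 6:40 PM UTC.
Tessaly is UTC+1:00, so local arrival = 6:40 PM + 1:00 = 7:40 PM on Nov 23.

7:40 PM on November 23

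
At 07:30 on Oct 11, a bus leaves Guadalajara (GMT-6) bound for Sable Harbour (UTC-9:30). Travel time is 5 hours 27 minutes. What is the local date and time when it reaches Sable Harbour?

09:27 on Oct 11

Convert departure to UTC: 07:30 + 6:00 = 13:30 UTC on Oct 11.
Add 5 hours 27 minutes travel time → 18:57 UTC.
Sable Harbour is UTC−9:30, so local arrival = 18:57 − 9:30 = 09:27 on Oct 11.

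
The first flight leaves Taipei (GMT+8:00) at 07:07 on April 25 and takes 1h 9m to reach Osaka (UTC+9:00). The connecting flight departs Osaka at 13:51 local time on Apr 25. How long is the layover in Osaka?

Convert departure to UTC: 07:07 − 8:00 = 23:07 UTC on Apr 24.
Add 1 hour 9 minutes flight time → 00:16 UTC (Apr 25).
Osaka is UTC+9:00, so local arrival = 00:16 + 9:00 = 09:16 on Apr 25.
Layover = 13:51 − 09:16 = 4 hours 35 minutes.

4 hours 35 minutes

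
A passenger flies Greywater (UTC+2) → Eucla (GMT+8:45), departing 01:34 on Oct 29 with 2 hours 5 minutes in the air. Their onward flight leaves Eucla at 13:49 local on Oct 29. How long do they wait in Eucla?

3 hours 25 minutes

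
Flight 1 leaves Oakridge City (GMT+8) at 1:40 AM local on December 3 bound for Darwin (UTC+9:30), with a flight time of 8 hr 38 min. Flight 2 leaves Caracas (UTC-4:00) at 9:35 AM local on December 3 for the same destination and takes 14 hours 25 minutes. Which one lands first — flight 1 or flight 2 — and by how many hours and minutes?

Flight 1 in UTC: 1:40 AM − 8:00 = 5:40 PM on Dec 2.
+8 hours and 38 minutes → arrive 2:18 AM UTC on Dec 3.
Flight 2 in UTC: 9:35 AM + 4:00 = 1:35 PM on Dec 3.
+14 hours and 25 minutes → arrive 4:00 AM UTC on Dec 4.
Flight 1 lands earlier by 25 hours 42 minutes.

the first, by 25 hours 42 minutes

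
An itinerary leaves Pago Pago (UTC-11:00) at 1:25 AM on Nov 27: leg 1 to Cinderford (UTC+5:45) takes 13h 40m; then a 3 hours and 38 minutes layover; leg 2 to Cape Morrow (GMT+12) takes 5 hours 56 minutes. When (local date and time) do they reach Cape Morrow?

11:39 PM on November 28

Convert departure to UTC: 1:25 AM + 11:00 = 12:25 PM UTC on Nov 27.
Add 13 hours 40 minutes leg 1 → 2:05 AM UTC (Nov 28).
Add 3 hours and 38 minutes layover in Cinderford → 5:43 AM UTC.
Add 5 hours 56 minutes leg 2 → 11:39 AM UTC.
Cape Morrow is UTC+12:00, so local arrival = 11:39 AM + 12:00 = 11:39 PM on Nov 28.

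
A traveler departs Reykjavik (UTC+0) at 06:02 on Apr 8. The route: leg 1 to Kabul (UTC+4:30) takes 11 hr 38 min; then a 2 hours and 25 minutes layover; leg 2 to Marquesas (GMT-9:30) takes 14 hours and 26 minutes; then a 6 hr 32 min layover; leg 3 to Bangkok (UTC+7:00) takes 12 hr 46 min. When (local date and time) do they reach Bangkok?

Reykjavik is at UTC+0, so departure is already 06:02 UTC on Apr 8.
Add 11 hours and 38 minutes leg 1 → 17:40 UTC.
Add 2 hours 25 minutes layover in Kabul → 20:05 UTC.
Add 14 hours and 26 minutes leg 2 → 10:31 UTC (Apr 9).
Add 6 hours and 32 minutes layover in Marquesas → 17:03 UTC.
Add 12 hours 46 minutes leg 3 → 05:49 UTC (Apr 10).
Bangkok is UTC+7:00, so local arrival = 05:49 + 7:00 = 12:49 on Apr 10.

12:49 on April 10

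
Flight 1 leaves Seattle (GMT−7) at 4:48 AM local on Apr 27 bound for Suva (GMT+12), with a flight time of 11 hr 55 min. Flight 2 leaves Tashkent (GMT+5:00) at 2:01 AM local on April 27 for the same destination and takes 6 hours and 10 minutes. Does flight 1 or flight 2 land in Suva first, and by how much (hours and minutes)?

the second, by 20 hours 32 minutes

Flight 1 in UTC: 4:48 AM + 7:00 = 11:48 AM on Apr 27.
+11 hours 55 minutes → arrive 11:43 PM UTC on Apr 27.
Flight 2 in UTC: 2:01 AM − 5:00 = 9:01 PM on Apr 26.
+6 hours and 10 minutes → arrive 3:11 AM UTC on Apr 27.
Flight 2 lands earlier by 20 hours 32 minutes.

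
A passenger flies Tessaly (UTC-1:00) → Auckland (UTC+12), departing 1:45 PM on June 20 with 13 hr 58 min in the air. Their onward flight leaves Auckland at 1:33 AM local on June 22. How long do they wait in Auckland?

8 hours 50 minutes

Convert departure to UTC: 1:45 PM + 1:00 = 2:45 PM UTC on Jun 20.
Add 13 hours and 58 minutes flight time → 4:43 AM UTC (Jun 21).
Auckland is UTC+12:00, so local arrival = 4:43 AM + 12:00 = 4:43 PM on Jun 21.
Layover = 1:33 AM − 4:43 PM (+1 day) = 8 hours 50 minutes.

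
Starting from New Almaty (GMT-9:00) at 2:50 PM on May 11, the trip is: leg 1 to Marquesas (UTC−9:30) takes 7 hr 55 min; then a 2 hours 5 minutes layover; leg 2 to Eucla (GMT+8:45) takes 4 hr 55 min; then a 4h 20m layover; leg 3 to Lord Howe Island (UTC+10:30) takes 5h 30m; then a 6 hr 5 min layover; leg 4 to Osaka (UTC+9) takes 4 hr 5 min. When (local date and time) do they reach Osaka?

7:45 PM on May 13

Convert departure to UTC: 2:50 PM + 9:00 = 11:50 PM UTC on May 11.
Add 7 hours and 55 minutes leg 1 → 7:45 AM UTC (May 12).
Add 2 hours and 5 minutes layover in Marquesas → 9:50 AM UTC.
Add 4 hours and 55 minutes leg 2 → 2:45 PM UTC.
Add 4 hours 20 minutes layover in Eucla → 7:05 PM UTC.
Add 5 hours and 30 minutes leg 3 → 12:35 AM UTC (May 13).
Add 6 hours and 5 minutes layover in Lord Howe Island → 6:40 AM UTC.
Add 4 hours and 5 minutes leg 4 → 10:45 AM UTC.
Osaka is UTC+9:00, so local arrival = 10:45 AM + 9:00 = 7:45 PM on May 13.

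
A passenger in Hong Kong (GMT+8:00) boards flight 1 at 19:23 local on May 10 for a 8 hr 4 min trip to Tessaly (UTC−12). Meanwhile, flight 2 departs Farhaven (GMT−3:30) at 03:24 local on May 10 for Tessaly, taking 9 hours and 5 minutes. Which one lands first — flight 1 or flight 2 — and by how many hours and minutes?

Flight 1 in UTC: 19:23 − 8:00 = 11:23 on May 10.
+8 hours and 4 minutes → arrive 19:27 UTC on May 10.
Flight 2 in UTC: 03:24 + 3:30 = 06:54 on May 10.
+9 hours and 5 minutes → arrive 15:59 UTC on May 10.
Flight 2 lands earlier by 3 hours 28 minutes.

the second, by 3 hours 28 minutes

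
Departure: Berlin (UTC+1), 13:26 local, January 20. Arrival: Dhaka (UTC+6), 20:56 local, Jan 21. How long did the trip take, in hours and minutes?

26 hours 30 minutes

Dhaka is 5:00 ahead of Berlin.
Clock-face elapsed time (ignoring zones) is 31 hours 30 minutes.
Actual elapsed = 31 hours 30 minutes − 5:00 = 26 hours 30 minutes.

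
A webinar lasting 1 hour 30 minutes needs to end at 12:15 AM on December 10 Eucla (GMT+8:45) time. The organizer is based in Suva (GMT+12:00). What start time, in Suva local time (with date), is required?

Target end time in UTC: 12:15 AM − 8:45 = 3:30 PM on Dec 9.
Subtract 1 hour 30 minutes → start 2:00 PM UTC on Dec 9.
Suva is UTC+12:00: 2:00 PM + 12:00 = 2:00 AM on Dec 10.

2:00 AM on December 10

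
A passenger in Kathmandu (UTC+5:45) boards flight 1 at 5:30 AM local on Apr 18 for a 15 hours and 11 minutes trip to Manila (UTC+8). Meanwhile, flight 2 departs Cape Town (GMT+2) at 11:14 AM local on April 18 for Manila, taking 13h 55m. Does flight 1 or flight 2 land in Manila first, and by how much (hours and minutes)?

the first, by 8 hours 13 minutes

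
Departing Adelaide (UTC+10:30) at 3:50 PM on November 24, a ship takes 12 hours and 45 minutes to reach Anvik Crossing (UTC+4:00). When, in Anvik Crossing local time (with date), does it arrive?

Convert departure to UTC: 3:50 PM − 10:30 = 5:20 AM UTC on Nov 24.
Add 12 hours 45 minutes travel time → 6:05 PM UTC.
Anvik Crossing is UTC+4:00, so local arrival = 6:05 PM + 4:00 = 10:05 PM on Nov 24.

10:05 PM on Nov 24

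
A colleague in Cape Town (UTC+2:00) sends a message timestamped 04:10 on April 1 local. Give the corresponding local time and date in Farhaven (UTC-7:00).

19:10 on March 31

Farhaven is 9:00 behind Cape Town.
Shift by the zone difference: 04:10 − 9:00 = 19:10 on Mar 31 in Farhaven.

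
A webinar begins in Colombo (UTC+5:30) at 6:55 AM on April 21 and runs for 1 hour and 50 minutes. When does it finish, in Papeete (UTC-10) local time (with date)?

Convert start to UTC: 6:55 AM − 5:30 = 1:25 AM UTC on Apr 21.
Add 1 hour and 50 minutes duration → 3:15 AM UTC.
Papeete is UTC−10:00, so local end time = 3:15 AM − 10:00 = 5:15 PM on Apr 20.

5:15 PM on April 20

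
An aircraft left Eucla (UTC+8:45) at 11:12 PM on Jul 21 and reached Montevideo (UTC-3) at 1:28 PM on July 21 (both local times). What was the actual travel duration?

2 hours 1 minute

Departure in UTC: 11:12 PM − 8:45 = 2:27 PM on Jul 21.
Arrival in UTC: 1:28 PM + 3:00 = 4:28 PM on Jul 21.
Elapsed = 4:28 PM − 2:27 PM = 2 hours 1 minute.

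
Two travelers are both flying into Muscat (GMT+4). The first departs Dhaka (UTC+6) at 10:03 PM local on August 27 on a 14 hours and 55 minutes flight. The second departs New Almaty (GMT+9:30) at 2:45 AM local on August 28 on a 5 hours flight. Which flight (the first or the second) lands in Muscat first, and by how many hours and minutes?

Flight 1 in UTC: 10:03 PM − 6:00 = 4:03 PM on Aug 27.
+14 hours and 55 minutes → arrive 6:58 AM UTC on Aug 28.
Flight 2 in UTC: 2:45 AM − 9:30 = 5:15 PM on Aug 27.
+5 hours → arrive 10:15 PM UTC on Aug 27.
Flight 2 lands earlier by 8 hours 43 minutes.

the second, by 8 hours 43 minutes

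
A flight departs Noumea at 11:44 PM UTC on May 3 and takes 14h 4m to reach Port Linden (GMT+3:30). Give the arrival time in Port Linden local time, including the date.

Departure is given in UTC: 11:44 PM on May 3.
Add 14 hours and 4 minutes → 1:48 PM UTC (May 4).
Port Linden is UTC+3:30: 1:48 PM + 3:30 = 5:18 PM on May 4.

5:18 PM on May 4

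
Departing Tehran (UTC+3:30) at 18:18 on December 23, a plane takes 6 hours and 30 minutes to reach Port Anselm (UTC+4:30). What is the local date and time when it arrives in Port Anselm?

Port Anselm is 1:00 ahead of Tehran.
After 6 hours 30 minutes it is 00:48 (Dec 24) in Tehran.
Shift by the zone difference: 00:48 + 1:00 = 01:48 on Dec 24 in Port Anselm.

01:48 on December 24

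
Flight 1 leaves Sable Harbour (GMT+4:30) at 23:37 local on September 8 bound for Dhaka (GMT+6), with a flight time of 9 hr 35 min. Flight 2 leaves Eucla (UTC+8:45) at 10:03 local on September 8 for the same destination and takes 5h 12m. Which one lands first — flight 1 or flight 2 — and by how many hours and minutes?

the second, by 22 hours 12 minutes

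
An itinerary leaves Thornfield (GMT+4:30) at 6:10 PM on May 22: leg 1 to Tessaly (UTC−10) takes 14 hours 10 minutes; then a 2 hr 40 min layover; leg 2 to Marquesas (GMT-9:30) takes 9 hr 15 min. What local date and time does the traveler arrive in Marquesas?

6:15 AM on May 23

Convert departure to UTC: 6:10 PM − 4:30 = 1:40 PM UTC on May 22.
Add 14 hours and 10 minutes leg 1 → 3:50 AM UTC (May 23).
Add 2 hours 40 minutes layover in Tessaly → 6:30 AM UTC.
Add 9 hours and 15 minutes leg 2 → 3:45 PM UTC.
Marquesas is UTC−9:30, so local arrival = 3:45 PM − 9:30 = 6:15 AM on May 23.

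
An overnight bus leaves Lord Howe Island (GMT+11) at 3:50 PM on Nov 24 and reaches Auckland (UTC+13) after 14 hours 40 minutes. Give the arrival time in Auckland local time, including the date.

8:30 AM on November 25

Auckland is 2:00 ahead of Lord Howe Island.
After 14 hours and 40 minutes it is 6:30 AM (Nov 25) in Lord Howe Island.
Shift by the zone difference: 6:30 AM + 2:00 = 8:30 AM on Nov 25 in Auckland.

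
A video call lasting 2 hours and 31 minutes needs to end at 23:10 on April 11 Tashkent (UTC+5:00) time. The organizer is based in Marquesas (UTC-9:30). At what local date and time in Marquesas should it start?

06:09 on Apr 11

Target end time in UTC: 23:10 − 5:00 = 18:10 on Apr 11.
Subtract 2 hours and 31 minutes → start 15:39 UTC on Apr 11.
Marquesas is UTC−9:30: 15:39 − 9:30 = 06:09 on Apr 11.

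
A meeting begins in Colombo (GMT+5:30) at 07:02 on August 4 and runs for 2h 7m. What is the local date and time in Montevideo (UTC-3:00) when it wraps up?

Convert start to UTC: 07:02 − 5:30 = 01:32 UTC on Aug 4.
Add 2 hours 7 minutes duration → 03:39 UTC.
Montevideo is UTC−3:00, so local end time = 03:39 − 3:00 = 00:39 on Aug 4.

00:39 on August 4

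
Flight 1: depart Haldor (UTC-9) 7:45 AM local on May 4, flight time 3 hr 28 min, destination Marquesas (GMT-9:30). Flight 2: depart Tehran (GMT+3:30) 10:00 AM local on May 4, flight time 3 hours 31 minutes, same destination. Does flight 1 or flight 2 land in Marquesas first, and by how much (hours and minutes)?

the second, by 10 hours 12 minutes

Flight 1 in UTC: 7:45 AM + 9:00 = 4:45 PM on May 4.
+3 hours and 28 minutes → arrive 8:13 PM UTC on May 4.
Flight 2 in UTC: 10:00 AM − 3:30 = 6:30 AM on May 4.
+3 hours and 31 minutes → arrive 10:01 AM UTC on May 4.
Flight 2 lands earlier by 10 hours 12 minutes.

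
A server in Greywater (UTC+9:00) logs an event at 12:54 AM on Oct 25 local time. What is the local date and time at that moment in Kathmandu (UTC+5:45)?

9:39 PM on October 24

In UTC: 12:54 AM − 9:00 = 3:54 PM on Oct 24.
Kathmandu is UTC+5:45: 3:54 PM + 5:45 = 9:39 PM on Oct 24.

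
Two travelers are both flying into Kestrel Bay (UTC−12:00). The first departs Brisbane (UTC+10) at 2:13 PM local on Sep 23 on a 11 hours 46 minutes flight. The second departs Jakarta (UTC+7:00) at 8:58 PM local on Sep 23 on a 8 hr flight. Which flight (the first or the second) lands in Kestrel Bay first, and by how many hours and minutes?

the first, by 5 hours 59 minutes

Flight 1 in UTC: 2:13 PM − 10:00 = 4:13 AM on Sep 23.
+11 hours 46 minutes → arrive 3:59 PM UTC on Sep 23.
Flight 2 in UTC: 8:58 PM − 7:00 = 1:58 PM on Sep 23.
+8 hours → arrive 9:58 PM UTC on Sep 23.
Flight 1 lands earlier by 5 hours 59 minutes.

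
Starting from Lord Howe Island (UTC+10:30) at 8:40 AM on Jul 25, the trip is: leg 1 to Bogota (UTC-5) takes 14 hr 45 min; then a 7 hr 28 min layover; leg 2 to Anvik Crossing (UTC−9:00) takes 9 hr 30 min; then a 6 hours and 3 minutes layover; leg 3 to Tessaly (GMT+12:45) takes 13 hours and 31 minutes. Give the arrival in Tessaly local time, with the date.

2:12 PM on July 27

Convert departure to UTC: 8:40 AM − 10:30 = 10:10 PM UTC on Jul 24.
Add 14 hours 45 minutes leg 1 → 12:55 PM UTC (Jul 25).
Add 7 hours 28 minutes layover in Bogota → 8:23 PM UTC.
Add 9 hours 30 minutes leg 2 → 5:53 AM UTC (Jul 26).
Add 6 hours and 3 minutes layover in Anvik Crossing → 11:56 AM UTC.
Add 13 hours 31 minutes leg 3 → 1:27 AM UTC (Jul 27).
Tessaly is UTC+12:45, so local arrival = 1:27 AM + 12:45 = 2:12 PM on Jul 27.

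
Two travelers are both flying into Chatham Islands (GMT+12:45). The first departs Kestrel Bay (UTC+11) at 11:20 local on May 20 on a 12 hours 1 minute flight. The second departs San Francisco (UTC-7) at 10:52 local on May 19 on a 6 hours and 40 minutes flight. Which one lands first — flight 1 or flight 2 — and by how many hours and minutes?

the second, by 11 hours 49 minutes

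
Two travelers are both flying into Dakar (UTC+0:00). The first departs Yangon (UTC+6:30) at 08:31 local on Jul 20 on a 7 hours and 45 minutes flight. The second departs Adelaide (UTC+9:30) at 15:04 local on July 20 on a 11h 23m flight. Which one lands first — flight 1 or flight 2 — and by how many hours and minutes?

the first, by 7 hours 11 minutes

Flight 1 in UTC: 08:31 − 6:30 = 02:01 on Jul 20.
+7 hours 45 minutes → arrive 09:46 UTC on Jul 20.
Flight 2 in UTC: 15:04 − 9:30 = 05:34 on Jul 20.
+11 hours 23 minutes → arrive 16:57 UTC on Jul 20.
Flight 1 lands earlier by 7 hours 11 minutes.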